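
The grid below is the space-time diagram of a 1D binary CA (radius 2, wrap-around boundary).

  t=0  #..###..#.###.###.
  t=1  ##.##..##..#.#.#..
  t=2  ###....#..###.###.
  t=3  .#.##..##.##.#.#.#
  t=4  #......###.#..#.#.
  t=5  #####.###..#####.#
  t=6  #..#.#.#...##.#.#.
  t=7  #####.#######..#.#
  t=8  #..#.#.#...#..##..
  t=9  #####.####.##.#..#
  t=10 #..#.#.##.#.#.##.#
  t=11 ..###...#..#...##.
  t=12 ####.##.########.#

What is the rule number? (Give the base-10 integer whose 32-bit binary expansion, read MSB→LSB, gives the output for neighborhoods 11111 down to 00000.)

1226303481

  [31] ##### => .  t=5,i=1
  [30] ####. => #  t=5,i=3
  [29] ###.# => .  t=0,i=12
  [28] ###.. => .  t=0,i=5
  [27] ##.## => #  t=0,i=13
  [26] ##.#. => .  t=0,i=17
  [25] ##..# => .  t=0,i=6
  [24] ##... => #  t=2,i=3
  [23] #.### => .  t=0,i=10
  [22] #.##. => .  t=1,i=3
  [21] #.#.# => .  t=1,i=13
  [20] #.#.. => #  t=0,i=0
  [19] #..## => .  t=0,i=2
  [18] #..#. => #  t=0,i=7
  [17] #...# => #  t=6,i=9
  [16] #.... => #  t=2,i=4
  [15] .#### => #  t=5,i=0
  [14] .###. => #  t=0,i=4
  [13] .##.# => #  t=1,i=1
  [12] .##.. => .  t=1,i=4
  [11] .#.## => .  t=0,i=9
  [10] .#.#. => #  t=1,i=12
  [9] .#..# => #  t=0,i=1
  [8] .#... => #  t=4,i=1
  [7] ..### => #  t=0,i=3
  [6] ..##. => #  t=1,i=0
  [5] ..#.# => #  t=0,i=8
  [4] ..#.. => #  t=2,i=7
  [3] ...## => #  t=4,i=6
  [2] ...#. => .  t=2,i=6
  [1] ....# => .  t=2,i=5
  [0] ..... => #  t=4,i=3
  bits 01001001000101111110011111111001 = 1226303481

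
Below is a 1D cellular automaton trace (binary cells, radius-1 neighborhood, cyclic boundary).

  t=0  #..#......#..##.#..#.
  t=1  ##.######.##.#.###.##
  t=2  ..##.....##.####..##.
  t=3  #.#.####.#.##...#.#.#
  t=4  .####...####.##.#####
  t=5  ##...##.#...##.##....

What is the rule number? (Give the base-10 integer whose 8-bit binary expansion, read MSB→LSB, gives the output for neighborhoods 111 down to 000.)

61

  [7] ### => .  t=1,i=0
  [6] ##. => .  t=0,i=14
  [5] #.# => #  t=0,i=15
  [4] #.. => #  t=0,i=1
  [3] .## => #  t=0,i=13
  [2] .#. => #  t=0,i=0
  [1] ..# => .  t=0,i=2
  [0] ... => #  t=0,i=5
  bits 00111101 = 61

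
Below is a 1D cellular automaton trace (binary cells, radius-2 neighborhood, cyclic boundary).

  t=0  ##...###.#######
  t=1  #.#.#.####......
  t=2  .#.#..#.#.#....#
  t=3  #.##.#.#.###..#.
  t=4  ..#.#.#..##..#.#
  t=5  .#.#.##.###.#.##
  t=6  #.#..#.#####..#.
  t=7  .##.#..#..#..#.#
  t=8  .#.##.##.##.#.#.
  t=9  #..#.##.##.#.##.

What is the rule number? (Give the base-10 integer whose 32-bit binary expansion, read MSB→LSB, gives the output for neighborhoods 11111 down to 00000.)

1843156316

  #####|.  b31=0 t=0,i=11
  ####.|#  b30=1 t=0,i=0
  ###.#|#  b29=1 t=0,i=7
  ###..|.  b28=0 t=0,i=1
  ##.##|#  b27=1 t=0,i=8
  ##.#.|#  b26=1 t=3,i=4
  ##..#|.  b25=0 t=3,i=12
  ##...|#  b24=1 t=0,i=2
  #.###|#  b23=1 t=0,i=9
  #.##.|#  b22=1 t=3,i=2
  #.#.#|.  b21=0 t=1,i=2
  #.#..|#  b20=1 t=2,i=3
  #..##|#  b19=1 t=4,i=8
  #..#.|#  b18=1 t=2,i=5
  #...#|.  b17=0 t=0,i=3
  #....|.  b16=0 t=1,i=11
  .####|.  b15=0 t=0,i=10
  .###.|#  b14=1 t=0,i=6
  .##.#|.  b13=0 t=3,i=3
  .##..|#  b12=1 t=4,i=10
  .#.##|.  b11=0 t=1,i=5
  .#.#.|#  b10=1 t=1,i=1
  .#..#|.  b9=0 t=2,i=4
  .#...|#  b8=1 t=2,i=11
  ..###|.  b7=0 t=0,i=5
  ..##.|#  b6=1 t=4,i=9
  ..#.#|.  b5=0 t=1,i=0
  ..#..|#  b4=1 t=7,i=7
  ...##|#  b3=1 t=0,i=4
  ...#.|#  b2=1 t=1,i=15
  ....#|.  b1=0 t=1,i=14
  .....|.  b0=0 t=1,i=12
  bits 01101101110111000101010101011100 = 1843156316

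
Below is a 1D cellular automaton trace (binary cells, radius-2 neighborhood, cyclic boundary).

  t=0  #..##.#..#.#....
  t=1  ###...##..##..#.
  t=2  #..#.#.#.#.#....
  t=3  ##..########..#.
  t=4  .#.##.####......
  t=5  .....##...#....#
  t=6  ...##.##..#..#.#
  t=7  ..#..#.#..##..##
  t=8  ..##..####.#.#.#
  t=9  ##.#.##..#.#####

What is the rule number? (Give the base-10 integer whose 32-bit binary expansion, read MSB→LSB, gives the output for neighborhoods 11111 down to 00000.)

  [31] ##### => #  t=3,i=6
  [30] ####. => .  t=3,i=10
  [29] ###.# => #  t=8,i=9
  [28] ###.. => .  t=1,i=2
  [27] ##.## => #  t=4,i=5
  [26] ##.#. => .  t=0,i=5
  [25] ##..# => .  t=1,i=8
  [24] ##... => #  t=1,i=3
  [23] #.### => #  t=1,i=0
  [22] #.##. => .  t=3,i=0
  [21] #.#.# => #  t=2,i=5
  [20] #.#.. => #  t=0,i=6
  [19] #..## => #  t=0,i=2
  [18] #..#. => .  t=0,i=8
  [17] #...# => .  t=1,i=4
  [16] #.... => .  t=0,i=13
  [15] .#### => .  t=3,i=5
  [14] .###. => .  t=1,i=1
  [13] .##.# => .  t=0,i=4
  [12] .##.. => #  t=1,i=7
  [11] .#.## => .  t=1,i=15
  [10] .#.#. => #  t=0,i=10
  [9] .#..# => #  t=0,i=1
  [8] .#... => .  t=0,i=12
  [7] ..### => #  t=3,i=4
  [6] ..##. => .  t=0,i=3
  [5] ..#.# => .  t=0,i=9
  [4] ..#.. => #  t=0,i=0
  [3] ...## => #  t=1,i=5
  [2] ...#. => .  t=0,i=15
  [1] ....# => #  t=0,i=14
  [0] ..... => .  t=4,i=12
  bits 10101001101110000001011010011010 = 2847413914

2847413914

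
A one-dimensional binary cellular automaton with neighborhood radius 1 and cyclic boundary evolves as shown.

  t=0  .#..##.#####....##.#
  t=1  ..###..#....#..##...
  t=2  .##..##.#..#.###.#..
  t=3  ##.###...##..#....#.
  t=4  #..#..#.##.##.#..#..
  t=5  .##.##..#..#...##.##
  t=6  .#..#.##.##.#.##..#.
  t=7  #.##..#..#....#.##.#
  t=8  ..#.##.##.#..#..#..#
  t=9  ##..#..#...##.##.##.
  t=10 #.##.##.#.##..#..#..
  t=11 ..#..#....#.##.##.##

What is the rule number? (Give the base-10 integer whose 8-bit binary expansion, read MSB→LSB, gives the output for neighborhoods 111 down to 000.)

26

  ###|.  b7=0 t=0,i=8
  ##.|.  b6=0 t=0,i=5
  #.#|.  b5=0 t=0,i=0
  #..|#  b4=1 t=0,i=2
  .##|#  b3=1 t=0,i=4
  .#.|.  b2=0 t=0,i=1
  ..#|#  b1=1 t=0,i=3
  ...|.  b0=0 t=0,i=13
  bits 00011010 = 26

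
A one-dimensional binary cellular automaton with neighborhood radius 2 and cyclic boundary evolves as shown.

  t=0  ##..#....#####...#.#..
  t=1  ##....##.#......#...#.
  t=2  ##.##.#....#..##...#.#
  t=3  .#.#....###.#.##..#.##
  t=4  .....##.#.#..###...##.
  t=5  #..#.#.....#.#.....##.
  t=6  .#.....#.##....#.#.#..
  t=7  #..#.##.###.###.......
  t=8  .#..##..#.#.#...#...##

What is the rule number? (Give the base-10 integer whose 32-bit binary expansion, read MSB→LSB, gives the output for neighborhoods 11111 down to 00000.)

549526214

  #####|.  b31=0 t=0,i=11
  ####.|.  b30=0 t=0,i=12
  ###.#|#  b29=1 t=2,i=1
  ###..|.  b28=0 t=0,i=13
  ##.##|.  b27=0 t=2,i=2
  ##.#.|.  b26=0 t=1,i=8
  ##..#|.  b25=0 t=0,i=2
  ##...|.  b24=0 t=0,i=14
  #.###|#  b23=1 t=2,i=21
  #.##.|#  b22=1 t=1,i=0
  #.#.#|.  b21=0 t=3,i=1
  #.#..|.  b20=0 t=0,i=19
  #..##|.  b19=0 t=0,i=21
  #..#.|.  b18=0 t=0,i=3
  #...#|.  b17=0 t=0,i=15
  #....|#  b16=1 t=0,i=6
  .####|.  b15=0 t=0,i=10
  .###.|.  b14=0 t=2,i=0
  .##.#|.  b13=0 t=1,i=7
  .##..|#  b12=1 t=0,i=1
  .#.##|#  b11=1 t=1,i=21
  .#.#.|.  b10=0 t=0,i=18
  .#..#|#  b9=1 t=0,i=20
  .#...|.  b8=0 t=0,i=5
  ..###|#  b7=1 t=0,i=9
  ..##.|#  b6=1 t=0,i=0
  ..#.#|.  b5=0 t=0,i=17
  ..#..|.  b4=0 t=0,i=4
  ...##|.  b3=0 t=0,i=8
  ...#.|#  b2=1 t=0,i=16
  ....#|#  b1=1 t=0,i=7
  .....|.  b0=0 t=1,i=12
  bits 00100000110000010001101011000110 = 549526214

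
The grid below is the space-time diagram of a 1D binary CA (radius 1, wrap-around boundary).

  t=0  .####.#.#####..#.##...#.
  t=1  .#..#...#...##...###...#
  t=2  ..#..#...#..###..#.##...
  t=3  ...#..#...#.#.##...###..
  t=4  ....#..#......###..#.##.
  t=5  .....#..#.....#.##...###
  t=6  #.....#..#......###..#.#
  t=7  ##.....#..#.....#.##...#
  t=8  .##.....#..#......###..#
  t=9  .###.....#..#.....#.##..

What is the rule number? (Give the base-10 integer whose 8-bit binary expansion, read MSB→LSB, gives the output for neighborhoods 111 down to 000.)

  ###|.  b7=0 t=0,i=2
  ##.|#  b6=1 t=0,i=4
  #.#|.  b5=0 t=0,i=5
  #..|#  b4=1 t=0,i=13
  .##|#  b3=1 t=0,i=1
  .#.|.  b2=0 t=0,i=6
  ..#|.  b1=0 t=0,i=0
  ...|.  b0=0 t=0,i=20
  bits 01011000 = 88

88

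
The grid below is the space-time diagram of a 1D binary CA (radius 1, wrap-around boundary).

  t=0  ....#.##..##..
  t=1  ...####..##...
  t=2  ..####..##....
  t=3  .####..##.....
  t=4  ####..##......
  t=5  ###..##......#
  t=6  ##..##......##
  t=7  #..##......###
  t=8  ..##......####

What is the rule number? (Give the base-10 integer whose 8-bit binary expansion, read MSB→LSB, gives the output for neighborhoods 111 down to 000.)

174

  nb ###: next=#  (t=1,i=4, bit7=1)
  nb ##.: next=.  (t=0,i=7, bit6=0)
  nb #.#: next=#  (t=0,i=5, bit5=1)
  nb #..: next=.  (t=0,i=8, bit4=0)
  nb .##: next=#  (t=0,i=6, bit3=1)
  nb .#.: next=#  (t=0,i=4, bit2=1)
  nb ..#: next=#  (t=0,i=3, bit1=1)
  nb ...: next=.  (t=0,i=0, bit0=0)
  bits 10101110 = 174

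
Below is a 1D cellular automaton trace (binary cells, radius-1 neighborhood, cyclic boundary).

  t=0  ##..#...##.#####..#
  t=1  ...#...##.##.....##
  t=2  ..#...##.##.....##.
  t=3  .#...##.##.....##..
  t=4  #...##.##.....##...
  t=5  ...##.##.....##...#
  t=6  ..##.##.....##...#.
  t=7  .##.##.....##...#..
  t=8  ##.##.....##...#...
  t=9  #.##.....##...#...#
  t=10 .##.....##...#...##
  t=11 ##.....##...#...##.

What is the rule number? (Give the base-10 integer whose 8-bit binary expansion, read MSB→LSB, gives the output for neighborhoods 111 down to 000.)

  nb ###: next=.  (t=0,i=0, bit7=0)
  nb ##.: next=.  (t=0,i=1, bit6=0)
  nb #.#: next=#  (t=0,i=10, bit5=1)
  nb #..: next=.  (t=0,i=2, bit4=0)
  nb .##: next=#  (t=0,i=8, bit3=1)
  nb .#.: next=.  (t=0,i=4, bit2=0)
  nb ..#: next=#  (t=0,i=3, bit1=1)
  nb ...: next=.  (t=0,i=6, bit0=0)
  bits 00101010 = 42

42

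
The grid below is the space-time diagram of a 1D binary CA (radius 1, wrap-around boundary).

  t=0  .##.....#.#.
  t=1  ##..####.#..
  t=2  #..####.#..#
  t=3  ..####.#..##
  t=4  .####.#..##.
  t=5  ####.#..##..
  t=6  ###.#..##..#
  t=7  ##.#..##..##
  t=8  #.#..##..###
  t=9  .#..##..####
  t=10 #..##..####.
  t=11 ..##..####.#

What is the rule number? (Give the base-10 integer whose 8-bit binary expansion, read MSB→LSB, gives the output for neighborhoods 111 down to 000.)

171

  ### -> #   bit 7 = 1  t=1,i=5
  ##. -> .   bit 6 = 0  t=0,i=2
  #.# -> #   bit 5 = 1  t=0,i=9
  #.. -> .   bit 4 = 0  t=0,i=3
  .## -> #   bit 3 = 1  t=0,i=1
  .#. -> .   bit 2 = 0  t=0,i=8
  ..# -> #   bit 1 = 1  t=0,i=0
  ... -> #   bit 0 = 1  t=0,i=4
  bits 10101011 = 171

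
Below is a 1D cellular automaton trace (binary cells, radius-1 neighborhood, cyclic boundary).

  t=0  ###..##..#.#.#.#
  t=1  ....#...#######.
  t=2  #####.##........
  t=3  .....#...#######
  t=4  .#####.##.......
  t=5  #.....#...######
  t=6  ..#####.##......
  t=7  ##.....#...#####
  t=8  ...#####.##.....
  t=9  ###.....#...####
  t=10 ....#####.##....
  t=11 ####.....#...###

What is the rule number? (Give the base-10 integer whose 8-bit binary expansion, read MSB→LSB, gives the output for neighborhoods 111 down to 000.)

39

  ### -> .   bit 7 = 0  t=0,i=0
  ##. -> .   bit 6 = 0  t=0,i=2
  #.# -> #   bit 5 = 1  t=0,i=10
  #.. -> .   bit 4 = 0  t=0,i=3
  .## -> .   bit 3 = 0  t=0,i=5
  .#. -> #   bit 2 = 1  t=0,i=9
  ..# -> #   bit 1 = 1  t=0,i=4
  ... -> #   bit 0 = 1  t=1,i=0
  bits 00100111 = 39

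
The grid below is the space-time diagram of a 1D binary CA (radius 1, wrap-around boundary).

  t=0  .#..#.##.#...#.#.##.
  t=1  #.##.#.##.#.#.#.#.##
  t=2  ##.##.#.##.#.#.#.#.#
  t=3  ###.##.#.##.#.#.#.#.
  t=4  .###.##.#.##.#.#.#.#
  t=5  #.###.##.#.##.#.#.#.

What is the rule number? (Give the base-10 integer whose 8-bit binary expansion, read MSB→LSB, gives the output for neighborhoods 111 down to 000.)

  nb ###: next=#  (t=1,i=19, bit7=1)
  nb ##.: next=#  (t=0,i=7, bit6=1)
  nb #.#: next=#  (t=0,i=5, bit5=1)
  nb #..: next=#  (t=0,i=2, bit4=1)
  nb .##: next=.  (t=0,i=6, bit3=0)
  nb .#.: next=.  (t=0,i=1, bit2=0)
  nb ..#: next=#  (t=0,i=0, bit1=1)
  nb ...: next=.  (t=0,i=11, bit0=0)
  bits 11110010 = 242

242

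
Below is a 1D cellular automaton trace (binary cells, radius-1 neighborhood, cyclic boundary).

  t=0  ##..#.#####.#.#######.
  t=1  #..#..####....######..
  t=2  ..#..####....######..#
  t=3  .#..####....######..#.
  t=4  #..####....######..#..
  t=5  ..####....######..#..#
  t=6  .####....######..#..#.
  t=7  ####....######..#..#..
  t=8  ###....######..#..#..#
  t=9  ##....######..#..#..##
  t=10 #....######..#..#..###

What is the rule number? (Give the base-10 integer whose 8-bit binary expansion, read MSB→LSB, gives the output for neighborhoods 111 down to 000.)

138

  nb ###: next=#  (t=0,i=7, bit7=1)
  nb ##.: next=.  (t=0,i=1, bit6=0)
  nb #.#: next=.  (t=0,i=5, bit5=0)
  nb #..: next=.  (t=0,i=2, bit4=0)
  nb .##: next=#  (t=0,i=0, bit3=1)
  nb .#.: next=.  (t=0,i=4, bit2=0)
  nb ..#: next=#  (t=0,i=3, bit1=1)
  nb ...: next=.  (t=1,i=11, bit0=0)
  bits 10001010 = 138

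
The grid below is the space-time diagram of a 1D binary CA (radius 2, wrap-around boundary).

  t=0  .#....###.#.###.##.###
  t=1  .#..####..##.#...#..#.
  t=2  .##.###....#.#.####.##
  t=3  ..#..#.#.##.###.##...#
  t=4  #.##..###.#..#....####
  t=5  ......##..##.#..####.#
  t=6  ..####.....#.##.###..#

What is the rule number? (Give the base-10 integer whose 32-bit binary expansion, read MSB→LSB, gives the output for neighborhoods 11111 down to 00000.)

  [31] ##### => .  t=4,i=20
  [30] ####. => #  t=1,i=6
  [29] ###.# => .  t=0,i=8
  [28] ###.. => .  t=1,i=7
  [27] ##.## => .  t=0,i=15
  [26] ##.#. => .  t=0,i=0
  [25] ##..# => .  t=1,i=8
  [24] ##... => #  t=2,i=7
  [23] #.### => .  t=0,i=12
  [22] #.##. => .  t=0,i=16
  [21] #.#.# => #  t=0,i=10
  [20] #.#.. => #  t=0,i=1
  [19] #..## => .  t=1,i=3
  [18] #..#. => .  t=1,i=0
  [17] #...# => #  t=1,i=15
  [16] #.... => .  t=0,i=3
  [15] .#### => #  t=1,i=5
  [14] .###. => #  t=0,i=7
  [13] .##.# => #  t=0,i=17
  [12] .##.. => .  t=3,i=17
  [11] .#.## => #  t=0,i=11
  [10] .#.#. => #  t=2,i=12
  [9] .#..# => #  t=1,i=2
  [8] .#... => .  t=0,i=2
  [7] ..### => #  t=0,i=6
  [6] ..##. => .  t=1,i=10
  [5] ..#.# => .  t=2,i=11
  [4] ..#.. => #  t=1,i=1
  [3] ...## => #  t=0,i=5
  [2] ...#. => #  t=1,i=16
  [1] ....# => #  t=0,i=4
  [0] ..... => #  t=5,i=2
  bits 01000001001100101110111010011111 = 1093856927

1093856927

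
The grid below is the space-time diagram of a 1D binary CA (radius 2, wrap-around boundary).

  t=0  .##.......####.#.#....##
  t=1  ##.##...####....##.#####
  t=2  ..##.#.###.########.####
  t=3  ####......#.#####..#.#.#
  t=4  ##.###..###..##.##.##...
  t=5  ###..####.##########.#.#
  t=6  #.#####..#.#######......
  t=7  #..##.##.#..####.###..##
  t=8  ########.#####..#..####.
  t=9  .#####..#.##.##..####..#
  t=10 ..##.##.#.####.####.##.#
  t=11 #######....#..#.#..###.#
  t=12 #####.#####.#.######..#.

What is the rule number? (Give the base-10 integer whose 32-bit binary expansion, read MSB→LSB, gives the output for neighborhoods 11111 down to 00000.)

  nb #####: next=#  (t=1,i=21, bit31=1)
  nb ####.: next=.  (t=0,i=12, bit30=0)
  nb ###.#: next=.  (t=0,i=13, bit29=0)
  nb ###..: next=#  (t=1,i=11, bit28=1)
  nb ##.##: next=#  (t=0,i=0, bit27=1)
  nb ##.#.: next=.  (t=0,i=14, bit26=0)
  nb ##..#: next=#  (t=2,i=0, bit25=1)
  nb ##...: next=#  (t=0,i=3, bit24=1)
  nb #.###: next=.  (t=1,i=19, bit23=0)
  nb #.##.: next=#  (t=0,i=1, bit22=1)
  nb #.#.#: next=.  (t=0,i=15, bit21=0)
  nb #.#..: next=#  (t=0,i=17, bit20=1)
  nb #..##: next=#  (t=2,i=1, bit19=1)
  nb #..#.: next=.  (t=3,i=18, bit18=0)
  nb #...#: next=.  (t=1,i=6, bit17=0)
  nb #....: next=#  (t=0,i=4, bit16=1)
  nb .####: next=#  (t=0,i=11, bit15=1)
  nb .###.: next=.  (t=2,i=8, bit14=0)
  nb .##.#: next=#  (t=0,i=23, bit13=1)
  nb .##..: next=.  (t=0,i=2, bit12=0)
  nb .#.##: next=.  (t=2,i=6, bit11=0)
  nb .#.#.: next=#  (t=0,i=16, bit10=1)
  nb .#..#: next=#  (t=7,i=10, bit9=1)
  nb .#...: next=.  (t=0,i=18, bit8=0)
  nb ..###: next=#  (t=0,i=10, bit7=1)
  nb ..##.: next=#  (t=0,i=22, bit6=1)
  nb ..#.#: next=#  (t=3,i=10, bit5=1)
  nb ..#..: next=.  (t=8,i=16, bit4=0)
  nb ...##: next=#  (t=0,i=9, bit3=1)
  nb ...#.: next=#  (t=3,i=9, bit2=1)
  nb ....#: next=#  (t=0,i=8, bit1=1)
  nb .....: next=.  (t=0,i=5, bit0=0)
  bits 10011011010110011010011011101110 = 2606343918

2606343918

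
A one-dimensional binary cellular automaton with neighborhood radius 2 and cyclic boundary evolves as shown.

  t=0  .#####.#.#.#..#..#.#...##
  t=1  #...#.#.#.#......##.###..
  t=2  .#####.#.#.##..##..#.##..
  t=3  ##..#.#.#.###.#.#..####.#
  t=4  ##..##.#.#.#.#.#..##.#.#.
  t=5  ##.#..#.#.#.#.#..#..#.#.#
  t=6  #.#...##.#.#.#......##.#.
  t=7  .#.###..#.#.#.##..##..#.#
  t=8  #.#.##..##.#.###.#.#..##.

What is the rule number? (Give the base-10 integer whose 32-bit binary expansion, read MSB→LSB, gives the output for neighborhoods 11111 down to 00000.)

  ##### -> .   bit 31 = 0  t=0,i=3
  ####. -> #   bit 30 = 1  t=0,i=4
  ###.# -> .   bit 29 = 0  t=0,i=5
  ###.. -> #   bit 28 = 1  t=1,i=22
  ##.## -> #   bit 27 = 1  t=0,i=0
  ##.#. -> #   bit 26 = 1  t=0,i=6
  ##..# -> .   bit 25 = 0  t=1,i=23
  ##... -> .   bit 24 = 0  t=2,i=23
  #.### -> .   bit 23 = 0  t=0,i=1
  #.##. -> #   bit 22 = 1  t=2,i=11
  #.#.# -> .   bit 21 = 0  t=0,i=7
  #.#.. -> .   bit 20 = 0  t=0,i=11
  #..## -> #   bit 19 = 1  t=2,i=14
  #..#. -> .   bit 18 = 0  t=0,i=13
  #...# -> #   bit 17 = 1  t=0,i=21
  #.... -> #   bit 16 = 1  t=1,i=12
  .#### -> .   bit 15 = 0  t=0,i=2
  .###. -> #   bit 14 = 1  t=1,i=21
  .##.# -> .   bit 13 = 0  t=0,i=24
  .##.. -> #   bit 12 = 1  t=2,i=12
  .#.## -> #   bit 11 = 1  t=2,i=10
  .#.#. -> #   bit 10 = 1  t=0,i=8
  .#..# -> .   bit 9 = 0  t=0,i=12
  .#... -> #   bit 8 = 1  t=0,i=20
  ..### -> #   bit 7 = 1  t=2,i=1
  ..##. -> .   bit 6 = 0  t=0,i=23
  ..#.# -> #   bit 5 = 1  t=0,i=17
  ..#.. -> .   bit 4 = 0  t=0,i=14
  ...## -> #   bit 3 = 1  t=0,i=22
  ...#. -> #   bit 2 = 1  t=1,i=3
  ....# -> #   bit 1 = 1  t=1,i=15
  ..... -> .   bit 0 = 0  t=1,i=13
  bits 01011100010010110101110110101110 = 1548443054

1548443054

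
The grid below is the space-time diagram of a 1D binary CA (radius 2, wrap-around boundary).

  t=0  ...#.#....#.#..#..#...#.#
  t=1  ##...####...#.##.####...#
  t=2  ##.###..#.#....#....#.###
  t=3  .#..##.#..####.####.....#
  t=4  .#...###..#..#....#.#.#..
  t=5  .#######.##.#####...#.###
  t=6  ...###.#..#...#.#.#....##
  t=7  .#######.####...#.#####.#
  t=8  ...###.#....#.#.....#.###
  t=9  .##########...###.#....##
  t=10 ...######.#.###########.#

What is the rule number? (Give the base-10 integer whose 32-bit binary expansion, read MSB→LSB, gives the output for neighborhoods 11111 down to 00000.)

3023532442

  #####|#  b31=1 t=2,i=24
  ####.|.  b30=0 t=1,i=7
  ###.#|#  b29=1 t=2,i=1
  ###..|#  b28=1 t=1,i=1
  ##.##|.  b27=0 t=1,i=16
  ##.#.|#  b26=1 t=3,i=6
  ##..#|.  b25=0 t=2,i=6
  ##...|.  b24=0 t=1,i=2
  #.###|.  b23=0 t=1,i=17
  #.##.|.  b22=0 t=1,i=14
  #.#.#|#  b21=1 t=4,i=20
  #.#..|#  b20=1 t=0,i=5
  #..##|.  b19=0 t=3,i=3
  #..#.|#  b18=1 t=0,i=14
  #...#|#  b17=1 t=0,i=1
  #....|#  b16=1 t=0,i=7
  .####|.  b15=0 t=1,i=6
  .###.|#  b14=1 t=1,i=0
  .##.#|#  b13=1 t=1,i=15
  .##..|#  b12=1 t=6,i=24
  .#.##|.  b11=0 t=1,i=13
  .#.#.|.  b10=0 t=0,i=4
  .#..#|.  b9=0 t=0,i=13
  .#...|#  b8=1 t=0,i=0
  ..###|#  b7=1 t=1,i=5
  ..##.|.  b6=0 t=3,i=4
  ..#.#|.  b5=0 t=0,i=3
  ..#..|#  b4=1 t=0,i=15
  ...##|#  b3=1 t=1,i=4
  ...#.|.  b2=0 t=0,i=2
  ....#|#  b1=1 t=0,i=8
  .....|.  b0=0 t=3,i=21
  bits 10110100001101110111000110011010 = 3023532442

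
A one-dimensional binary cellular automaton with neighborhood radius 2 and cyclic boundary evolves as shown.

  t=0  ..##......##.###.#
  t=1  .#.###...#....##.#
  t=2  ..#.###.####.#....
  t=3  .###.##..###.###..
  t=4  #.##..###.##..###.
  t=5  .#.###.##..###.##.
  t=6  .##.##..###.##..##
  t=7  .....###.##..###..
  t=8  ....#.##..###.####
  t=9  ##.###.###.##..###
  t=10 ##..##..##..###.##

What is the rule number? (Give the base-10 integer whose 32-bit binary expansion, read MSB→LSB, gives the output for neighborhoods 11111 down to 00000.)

4078557500

  ##### -> #   bit 31 = 1  t=9,i=17
  ####. -> #   bit 30 = 1  t=2,i=10
  ###.# -> #   bit 29 = 1  t=0,i=15
  ###.. -> #   bit 28 = 1  t=1,i=5
  ##.## -> .   bit 27 = 0  t=0,i=12
  ##.#. -> .   bit 26 = 0  t=0,i=16
  ##..# -> #   bit 25 = 1  t=3,i=7
  ##... -> #   bit 24 = 1  t=0,i=4
  #.### -> .   bit 23 = 0  t=0,i=13
  #.##. -> .   bit 22 = 0  t=3,i=5
  #.#.# -> .   bit 21 = 0  t=1,i=1
  #.#.. -> #   bit 20 = 1  t=0,i=17
  #..## -> #   bit 19 = 1  t=0,i=1
  #..#. -> .   bit 18 = 0  t=5,i=0
  #...# -> .   bit 17 = 0  t=1,i=7
  #.... -> #   bit 16 = 1  t=0,i=5
  .#### -> #   bit 15 = 1  t=2,i=9
  .###. -> #   bit 14 = 1  t=0,i=14
  .##.# -> .   bit 13 = 0  t=0,i=11
  .##.. -> #   bit 12 = 1  t=0,i=3
  .#.## -> #   bit 11 = 1  t=1,i=2
  .#.#. -> .   bit 10 = 0  t=1,i=0
  .#..# -> .   bit 9 = 0  t=0,i=0
  .#... -> #   bit 8 = 1  t=1,i=10
  ..### -> .   bit 7 = 0  t=3,i=1
  ..##. -> .   bit 6 = 0  t=0,i=2
  ..#.# -> #   bit 5 = 1  t=2,i=2
  ..#.. -> #   bit 4 = 1  t=1,i=9
  ...## -> #   bit 3 = 1  t=0,i=9
  ...#. -> #   bit 2 = 1  t=1,i=8
  ....# -> .   bit 1 = 0  t=0,i=8
  ..... -> .   bit 0 = 0  t=0,i=6
  bits 11110011000110011101100100111100 = 4078557500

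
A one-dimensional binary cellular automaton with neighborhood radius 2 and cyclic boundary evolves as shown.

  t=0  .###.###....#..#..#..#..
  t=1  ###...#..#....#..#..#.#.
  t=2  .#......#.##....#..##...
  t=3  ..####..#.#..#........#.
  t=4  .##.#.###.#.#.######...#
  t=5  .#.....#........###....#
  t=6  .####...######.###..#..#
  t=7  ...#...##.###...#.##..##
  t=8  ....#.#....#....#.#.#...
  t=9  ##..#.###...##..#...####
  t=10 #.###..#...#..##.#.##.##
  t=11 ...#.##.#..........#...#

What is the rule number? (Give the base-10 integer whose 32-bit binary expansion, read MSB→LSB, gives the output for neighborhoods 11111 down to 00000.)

  ##### -> #   bit 31 = 1  t=4,i=16
  ####. -> #   bit 30 = 1  t=3,i=4
  ###.# -> .   bit 29 = 0  t=0,i=3
  ###.. -> .   bit 28 = 0  t=0,i=7
  ##.## -> .   bit 27 = 0  t=0,i=4
  ##.#. -> .   bit 26 = 0  t=4,i=3
  ##..# -> #   bit 25 = 1  t=3,i=6
  ##... -> .   bit 24 = 0  t=0,i=8
  #.### -> .   bit 23 = 0  t=0,i=5
  #.##. -> #   bit 22 = 1  t=2,i=10
  #.#.# -> .   bit 21 = 0  t=1,i=22
  #.#.. -> #   bit 20 = 1  t=3,i=10
  #..## -> .   bit 19 = 0  t=2,i=18
  #..#. -> #   bit 18 = 1  t=0,i=14
  #...# -> .   bit 17 = 0  t=0,i=23
  #.... -> #   bit 16 = 1  t=0,i=9
  .#### -> .   bit 15 = 0  t=3,i=3
  .###. -> #   bit 14 = 1  t=0,i=2
  .##.# -> .   bit 13 = 0  t=4,i=2
  .##.. -> .   bit 12 = 0  t=2,i=11
  .#.## -> .   bit 11 = 0  t=1,i=23
  .#.#. -> .   bit 10 = 0  t=1,i=21
  .#..# -> .   bit 9 = 0  t=0,i=13
  .#... -> #   bit 8 = 1  t=0,i=22
  ..### -> #   bit 7 = 1  t=0,i=1
  ..##. -> .   bit 6 = 0  t=2,i=19
  ..#.# -> #   bit 5 = 1  t=1,i=20
  ..#.. -> .   bit 4 = 0  t=0,i=12
  ...## -> #   bit 3 = 1  t=0,i=0
  ...#. -> .   bit 2 = 0  t=0,i=11
  ....# -> .   bit 1 = 0  t=0,i=10
  ..... -> #   bit 0 = 1  t=2,i=4
  bits 11000010010101010100000110101001 = 3260367273

3260367273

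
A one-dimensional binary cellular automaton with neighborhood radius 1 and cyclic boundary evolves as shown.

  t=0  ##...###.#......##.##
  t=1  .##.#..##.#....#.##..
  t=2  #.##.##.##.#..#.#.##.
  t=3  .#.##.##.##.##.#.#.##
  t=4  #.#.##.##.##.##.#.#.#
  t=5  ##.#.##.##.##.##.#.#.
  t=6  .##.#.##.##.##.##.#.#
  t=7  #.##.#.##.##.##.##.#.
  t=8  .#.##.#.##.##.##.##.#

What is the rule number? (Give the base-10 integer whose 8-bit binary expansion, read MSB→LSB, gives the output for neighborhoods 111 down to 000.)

114

  ###|.  b7=0 t=0,i=0
  ##.|#  b6=1 t=0,i=1
  #.#|#  b5=1 t=0,i=8
  #..|#  b4=1 t=0,i=2
  .##|.  b3=0 t=0,i=5
  .#.|.  b2=0 t=0,i=9
  ..#|#  b1=1 t=0,i=4
  ...|.  b0=0 t=0,i=3
  bits 01110010 = 114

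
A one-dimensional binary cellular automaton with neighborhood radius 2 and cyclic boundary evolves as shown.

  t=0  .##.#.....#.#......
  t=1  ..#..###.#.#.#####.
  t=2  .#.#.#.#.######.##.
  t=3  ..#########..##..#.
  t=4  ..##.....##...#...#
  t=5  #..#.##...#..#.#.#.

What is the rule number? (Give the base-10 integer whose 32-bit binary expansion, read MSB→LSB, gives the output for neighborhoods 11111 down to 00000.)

  [31] ##### => .  t=1,i=15
  [30] ####. => #  t=1,i=16
  [29] ###.# => #  t=1,i=7
  [28] ###.. => #  t=1,i=17
  [27] ##.## => .  t=2,i=15
  [26] ##.#. => .  t=0,i=3
  [25] ##..# => .  t=2,i=18
  [24] ##... => .  t=1,i=18
  [23] #.### => #  t=1,i=13
  [22] #.##. => .  t=2,i=16
  [21] #.#.# => #  t=1,i=9
  [20] #.#.. => .  t=0,i=4
  [19] #..## => .  t=1,i=4
  [18] #..#. => .  t=2,i=0
  [17] #...# => .  t=1,i=0
  [16] #.... => #  t=0,i=6
  [15] .#### => #  t=1,i=14
  [14] .###. => .  t=1,i=6
  [13] .##.# => #  t=0,i=2
  [12] .##.. => #  t=2,i=17
  [11] .#.## => #  t=1,i=12
  [10] .#.#. => #  t=0,i=11
  [9] .#..# => #  t=1,i=3
  [8] .#... => #  t=0,i=5
  [7] ..### => #  t=1,i=5
  [6] ..##. => .  t=0,i=1
  [5] ..#.# => .  t=0,i=10
  [4] ..#.. => .  t=1,i=2
  [3] ...## => .  t=0,i=0
  [2] ...#. => #  t=0,i=9
  [1] ....# => .  t=0,i=8
  [0] ..... => #  t=0,i=7
  bits 01110000101000011011111110000101 = 1889648517

1889648517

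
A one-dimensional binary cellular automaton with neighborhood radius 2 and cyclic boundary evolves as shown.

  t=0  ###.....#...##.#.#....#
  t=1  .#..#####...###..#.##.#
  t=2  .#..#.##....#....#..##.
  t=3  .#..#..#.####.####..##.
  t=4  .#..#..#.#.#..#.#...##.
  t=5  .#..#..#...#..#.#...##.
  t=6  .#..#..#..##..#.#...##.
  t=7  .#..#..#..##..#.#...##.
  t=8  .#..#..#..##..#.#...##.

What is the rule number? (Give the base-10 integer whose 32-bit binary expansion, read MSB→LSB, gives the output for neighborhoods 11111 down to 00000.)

3297849591

  ##### -> #   bit 31 = 1  t=1,i=6
  ####. -> #   bit 30 = 1  t=0,i=1
  ###.# -> .   bit 29 = 0  t=3,i=12
  ###.. -> .   bit 28 = 0  t=0,i=2
  ##.## -> .   bit 27 = 0  t=3,i=13
  ##.#. -> #   bit 26 = 1  t=0,i=14
  ##..# -> .   bit 25 = 0  t=1,i=15
  ##... -> .   bit 24 = 0  t=0,i=3
  #.### -> #   bit 23 = 1  t=3,i=9
  #.##. -> .   bit 22 = 0  t=1,i=19
  #.#.# -> .   bit 21 = 0  t=0,i=15
  #.#.. -> #   bit 20 = 1  t=0,i=17
  #..## -> .   bit 19 = 0  t=1,i=3
  #..#. -> .   bit 18 = 0  t=1,i=16
  #...# -> .   bit 17 = 0  t=0,i=10
  #.... -> #   bit 16 = 1  t=0,i=4
  .#### -> .   bit 15 = 0  t=0,i=0
  .###. -> .   bit 14 = 0  t=1,i=13
  .##.# -> #   bit 13 = 1  t=0,i=13
  .##.. -> #   bit 12 = 1  t=2,i=7
  .#.## -> .   bit 11 = 0  t=1,i=18
  .#.#. -> .   bit 10 = 0  t=0,i=16
  .#..# -> .   bit 9 = 0  t=1,i=2
  .#... -> .   bit 8 = 0  t=0,i=9
  ..### -> #   bit 7 = 1  t=0,i=22
  ..##. -> #   bit 6 = 1  t=0,i=12
  ..#.# -> #   bit 5 = 1  t=1,i=17
  ..#.. -> #   bit 4 = 1  t=0,i=8
  ...## -> .   bit 3 = 0  t=0,i=11
  ...#. -> #   bit 2 = 1  t=0,i=7
  ....# -> #   bit 1 = 1  t=0,i=6
  ..... -> #   bit 0 = 1  t=0,i=5
  bits 11000100100100010011000011110111 = 3297849591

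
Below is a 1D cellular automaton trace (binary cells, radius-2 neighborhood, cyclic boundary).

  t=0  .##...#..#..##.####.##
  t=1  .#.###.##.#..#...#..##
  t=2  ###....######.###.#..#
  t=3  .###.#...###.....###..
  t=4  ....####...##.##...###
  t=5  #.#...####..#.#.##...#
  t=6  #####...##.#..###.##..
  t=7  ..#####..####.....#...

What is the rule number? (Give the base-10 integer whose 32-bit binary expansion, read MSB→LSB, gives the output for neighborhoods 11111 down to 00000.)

  nb #####: next=#  (t=2,i=9, bit31=1)
  nb ####.: next=#  (t=0,i=17, bit30=1)
  nb ###.#: next=.  (t=0,i=18, bit29=0)
  nb ###..: next=#  (t=2,i=2, bit28=1)
  nb ##.##: next=.  (t=0,i=0, bit27=0)
  nb ##.#.: next=#  (t=1,i=0, bit26=1)
  nb ##..#: next=.  (t=5,i=10, bit25=0)
  nb ##...: next=#  (t=0,i=3, bit24=1)
  nb #.###: next=.  (t=0,i=15, bit23=0)
  nb #.##.: next=#  (t=0,i=1, bit22=1)
  nb #.#.#: next=#  (t=1,i=1, bit21=1)
  nb #.#..: next=#  (t=1,i=10, bit20=1)
  nb #..##: next=.  (t=0,i=11, bit19=0)
  nb #..#.: next=#  (t=0,i=8, bit18=1)
  nb #...#: next=#  (t=0,i=4, bit17=1)
  nb #....: next=.  (t=2,i=4, bit16=0)
  nb .####: next=.  (t=0,i=16, bit15=0)
  nb .###.: next=.  (t=1,i=4, bit14=0)
  nb .##.#: next=#  (t=0,i=13, bit13=1)
  nb .##..: next=.  (t=0,i=2, bit12=0)
  nb .#.##: next=#  (t=1,i=2, bit11=1)
  nb .#.#.: next=.  (t=5,i=13, bit10=0)
  nb .#..#: next=#  (t=0,i=7, bit9=1)
  nb .#...: next=#  (t=1,i=14, bit8=1)
  nb ..###: next=.  (t=2,i=7, bit7=0)
  nb ..##.: next=.  (t=0,i=12, bit6=0)
  nb ..#.#: next=.  (t=5,i=12, bit5=0)
  nb ..#..: next=.  (t=0,i=6, bit4=0)
  nb ...##: next=.  (t=2,i=6, bit3=0)
  nb ...#.: next=#  (t=0,i=5, bit2=1)
  nb ....#: next=#  (t=2,i=5, bit1=1)
  nb .....: next=#  (t=3,i=14, bit0=1)
  bits 11010101011101100010101100000111 = 3581291271

3581291271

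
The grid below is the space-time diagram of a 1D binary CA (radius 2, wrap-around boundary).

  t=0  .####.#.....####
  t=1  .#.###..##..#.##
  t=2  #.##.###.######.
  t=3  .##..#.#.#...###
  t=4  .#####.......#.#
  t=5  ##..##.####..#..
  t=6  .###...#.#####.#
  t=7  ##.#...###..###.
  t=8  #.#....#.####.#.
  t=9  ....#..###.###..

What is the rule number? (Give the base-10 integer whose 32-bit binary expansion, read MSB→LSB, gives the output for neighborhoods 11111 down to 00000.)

1993152689

  [31] ##### => .  t=2,i=11
  [30] ####. => #  t=0,i=3
  [29] ###.# => #  t=0,i=4
  [28] ###.. => #  t=1,i=5
  [27] ##.## => .  t=0,i=0
  [26] ##.#. => #  t=0,i=5
  [25] ##..# => #  t=1,i=6
  [24] ##... => .  t=4,i=6
  [23] #.### => #  t=0,i=1
  [22] #.##. => #  t=1,i=14
  [21] #.#.# => .  t=1,i=1
  [20] #.#.. => .  t=0,i=6
  [19] #..## => #  t=1,i=7
  [18] #..#. => #  t=1,i=11
  [17] #...# => .  t=3,i=11
  [16] #.... => #  t=0,i=8
  [15] .#### => .  t=0,i=2
  [14] .###. => .  t=1,i=4
  [13] .##.# => .  t=1,i=15
  [12] .##.. => #  t=1,i=9
  [11] .#.## => #  t=1,i=2
  [10] .#.#. => .  t=3,i=6
  [9] .#..# => .  t=5,i=14
  [8] .#... => .  t=0,i=7
  [7] ..### => #  t=0,i=12
  [6] ..##. => .  t=1,i=8
  [5] ..#.# => #  t=1,i=12
  [4] ..#.. => #  t=5,i=13
  [3] ...## => .  t=0,i=11
  [2] ...#. => .  t=4,i=12
  [1] ....# => .  t=0,i=10
  [0] ..... => #  t=0,i=9
  bits 01110110110011010001100010110001 = 1993152689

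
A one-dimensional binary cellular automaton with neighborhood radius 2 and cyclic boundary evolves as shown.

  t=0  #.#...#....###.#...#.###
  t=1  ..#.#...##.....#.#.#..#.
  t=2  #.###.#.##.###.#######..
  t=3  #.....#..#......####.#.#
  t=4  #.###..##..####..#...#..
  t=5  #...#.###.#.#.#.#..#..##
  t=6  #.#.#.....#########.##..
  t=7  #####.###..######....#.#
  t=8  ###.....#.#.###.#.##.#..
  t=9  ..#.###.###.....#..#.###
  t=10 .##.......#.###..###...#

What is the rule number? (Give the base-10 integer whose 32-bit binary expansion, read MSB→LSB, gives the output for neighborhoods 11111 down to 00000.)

  #####|#  b31=1 t=2,i=17
  ####.|.  b30=0 t=0,i=23
  ###.#|.  b29=0 t=0,i=0
  ###..|#  b28=1 t=2,i=21
  ##.##|.  b27=0 t=2,i=10
  ##.#.|.  b26=0 t=0,i=1
  ##..#|.  b25=0 t=2,i=22
  ##...|.  b24=0 t=1,i=10
  #.###|.  b23=0 t=0,i=21
  #.##.|.  b22=0 t=2,i=8
  #.#.#|#  b21=1 t=1,i=17
  #.#..|#  b20=1 t=0,i=2
  #..##|#  b19=1 t=4,i=6
  #..#.|#  b18=1 t=1,i=21
  #...#|#  b17=1 t=0,i=4
  #....|#  b16=1 t=0,i=8
  .####|#  b15=1 t=0,i=22
  .###.|.  b14=0 t=0,i=12
  .##.#|#  b13=1 t=2,i=9
  .##..|#  b12=1 t=1,i=9
  .#.##|.  b11=0 t=0,i=20
  .#.#.|#  b10=1 t=1,i=3
  .#..#|#  b9=1 t=1,i=20
  .#...|.  b8=0 t=0,i=3
  ..###|.  b7=0 t=0,i=11
  ..##.|#  b6=1 t=1,i=8
  ..#.#|#  b5=1 t=0,i=19
  ..#..|.  b4=0 t=0,i=6
  ...##|.  b3=0 t=0,i=10
  ...#.|.  b2=0 t=0,i=5
  ....#|#  b1=1 t=0,i=9
  .....|#  b0=1 t=1,i=12
  bits 10010000001111111011011001100011 = 2420094563

2420094563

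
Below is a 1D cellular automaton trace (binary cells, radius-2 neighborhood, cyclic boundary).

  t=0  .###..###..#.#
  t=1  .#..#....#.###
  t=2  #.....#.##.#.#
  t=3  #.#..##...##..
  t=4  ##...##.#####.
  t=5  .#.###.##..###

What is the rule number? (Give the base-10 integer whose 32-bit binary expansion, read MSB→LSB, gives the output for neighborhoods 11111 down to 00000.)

  nb #####: next=.  (t=4,i=10, bit31=0)
  nb ####.: next=#  (t=4,i=11, bit30=1)
  nb ###.#: next=#  (t=1,i=13, bit29=1)
  nb ###..: next=.  (t=0,i=3, bit28=0)
  nb ##.##: next=#  (t=4,i=7, bit27=1)
  nb ##.#.: next=#  (t=1,i=0, bit26=1)
  nb ##..#: next=#  (t=0,i=4, bit25=1)
  nb ##...: next=.  (t=2,i=1, bit24=0)
  nb #.###: next=#  (t=0,i=1, bit23=1)
  nb #.##.: next=.  (t=2,i=8, bit22=0)
  nb #.#.#: next=#  (t=0,i=13, bit21=1)
  nb #.#..: next=.  (t=1,i=1, bit20=0)
  nb #..##: next=.  (t=0,i=5, bit19=0)
  nb #..#.: next=.  (t=0,i=10, bit18=0)
  nb #...#: next=#  (t=3,i=8, bit17=1)
  nb #....: next=#  (t=1,i=6, bit16=1)
  nb .####: next=.  (t=4,i=9, bit15=0)
  nb .###.: next=.  (t=0,i=2, bit14=0)
  nb .##.#: next=.  (t=2,i=9, bit13=0)
  nb .##..: next=#  (t=2,i=0, bit12=1)
  nb .#.##: next=.  (t=0,i=0, bit11=0)
  nb .#.#.: next=#  (t=0,i=12, bit10=1)
  nb .#..#: next=.  (t=1,i=2, bit9=0)
  nb .#...: next=.  (t=1,i=5, bit8=0)
  nb ..###: next=.  (t=0,i=6, bit7=0)
  nb ..##.: next=#  (t=3,i=5, bit6=1)
  nb ..#.#: next=#  (t=0,i=11, bit5=1)
  nb ..#..: next=.  (t=1,i=4, bit4=0)
  nb ...##: next=#  (t=3,i=9, bit3=1)
  nb ...#.: next=#  (t=1,i=8, bit2=1)
  nb ....#: next=.  (t=1,i=7, bit1=0)
  nb .....: next=.  (t=2,i=3, bit0=0)
  bits 01101110101000110001010001101100 = 1856181356

1856181356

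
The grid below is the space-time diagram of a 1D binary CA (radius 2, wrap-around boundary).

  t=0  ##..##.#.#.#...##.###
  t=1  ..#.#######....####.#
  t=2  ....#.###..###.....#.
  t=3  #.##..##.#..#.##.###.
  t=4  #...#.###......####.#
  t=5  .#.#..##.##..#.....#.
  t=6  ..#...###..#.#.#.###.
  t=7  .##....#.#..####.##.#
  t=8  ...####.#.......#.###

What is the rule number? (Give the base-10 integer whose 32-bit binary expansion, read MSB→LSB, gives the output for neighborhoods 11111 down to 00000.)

  [31] ##### => #  t=0,i=20
  [30] ####. => .  t=0,i=0
  [29] ###.# => .  t=1,i=18
  [28] ###.. => .  t=0,i=1
  [27] ##.## => #  t=0,i=17
  [26] ##.#. => #  t=0,i=6
  [25] ##..# => #  t=0,i=2
  [24] ##... => #  t=1,i=11
  [23] #.### => #  t=0,i=18
  [22] #.##. => .  t=3,i=2
  [21] #.#.# => #  t=0,i=7
  [20] #.#.. => .  t=0,i=11
  [19] #..## => .  t=0,i=3
  [18] #..#. => .  t=1,i=1
  [17] #...# => .  t=0,i=13
  [16] #.... => #  t=1,i=12
  [15] .#### => .  t=0,i=19
  [14] .###. => #  t=2,i=7
  [13] .##.# => #  t=0,i=5
  [12] .##.. => .  t=3,i=3
  [11] .#.## => .  t=1,i=3
  [10] .#.#. => #  t=0,i=8
  [9] .#..# => .  t=1,i=0
  [8] .#... => .  t=0,i=12
  [7] ..### => .  t=1,i=15
  [6] ..##. => #  t=0,i=4
  [5] ..#.# => .  t=1,i=2
  [4] ..#.. => #  t=2,i=19
  [3] ...## => .  t=0,i=14
  [2] ...#. => #  t=2,i=3
  [1] ....# => #  t=1,i=13
  [0] ..... => .  t=2,i=1
  bits 10001111101000010110010001010110 = 2409718870

2409718870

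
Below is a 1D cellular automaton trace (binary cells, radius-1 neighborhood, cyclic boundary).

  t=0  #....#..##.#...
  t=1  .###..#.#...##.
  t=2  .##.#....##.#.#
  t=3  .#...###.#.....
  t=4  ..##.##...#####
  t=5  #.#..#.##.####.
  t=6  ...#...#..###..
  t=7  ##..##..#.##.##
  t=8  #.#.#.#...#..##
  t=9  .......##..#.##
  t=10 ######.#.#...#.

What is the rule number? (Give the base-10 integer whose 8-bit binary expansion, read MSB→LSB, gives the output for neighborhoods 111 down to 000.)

153

  ### -> #   bit 7 = 1  t=1,i=2
  ##. -> .   bit 6 = 0  t=0,i=9
  #.# -> .   bit 5 = 0  t=0,i=10
  #.. -> #   bit 4 = 1  t=0,i=1
  .## -> #   bit 3 = 1  t=0,i=8
  .#. -> .   bit 2 = 0  t=0,i=0
  ..# -> .   bit 1 = 0  t=0,i=4
  ... -> #   bit 0 = 1  t=0,i=2
  bits 10011001 = 153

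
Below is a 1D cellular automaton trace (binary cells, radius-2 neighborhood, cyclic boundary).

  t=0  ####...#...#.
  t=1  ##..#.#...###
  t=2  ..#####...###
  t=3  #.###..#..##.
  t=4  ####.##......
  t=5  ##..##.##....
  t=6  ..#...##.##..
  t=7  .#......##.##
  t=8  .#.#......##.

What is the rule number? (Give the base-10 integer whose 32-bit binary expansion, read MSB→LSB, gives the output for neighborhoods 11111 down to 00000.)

2348141732

  #####|#  b31=1 t=1,i=12
  ####.|.  b30=0 t=0,i=2
  ###.#|.  b29=0 t=4,i=3
  ###..|.  b28=0 t=0,i=3
  ##.##|#  b27=1 t=4,i=4
  ##.#.|.  b26=0 t=3,i=12
  ##..#|#  b25=1 t=1,i=2
  ##...|#  b24=1 t=0,i=4
  #.###|#  b23=1 t=0,i=0
  #.##.|#  b22=1 t=4,i=5
  #.#.#|#  b21=1 t=3,i=0
  #.#..|#  b20=1 t=1,i=6
  #..##|.  b19=0 t=2,i=1
  #..#.|#  b18=1 t=1,i=3
  #...#|.  b17=0 t=0,i=5
  #....|#  b16=1 t=4,i=8
  .####|#  b15=1 t=0,i=1
  .###.|#  b14=1 t=2,i=11
  .##.#|.  b13=0 t=3,i=11
  .##..|.  b12=0 t=4,i=6
  .#.##|#  b11=1 t=0,i=12
  .#.#.|#  b10=1 t=1,i=5
  .#..#|.  b9=0 t=3,i=8
  .#...|.  b8=0 t=0,i=8
  ..###|#  b7=1 t=1,i=10
  ..##.|.  b6=0 t=3,i=10
  ..#.#|#  b5=1 t=0,i=11
  ..#..|.  b4=0 t=0,i=7
  ...##|.  b3=0 t=1,i=9
  ...#.|#  b2=1 t=0,i=6
  ....#|.  b1=0 t=4,i=11
  .....|.  b0=0 t=4,i=9
  bits 10001011111101011100110010100100 = 2348141732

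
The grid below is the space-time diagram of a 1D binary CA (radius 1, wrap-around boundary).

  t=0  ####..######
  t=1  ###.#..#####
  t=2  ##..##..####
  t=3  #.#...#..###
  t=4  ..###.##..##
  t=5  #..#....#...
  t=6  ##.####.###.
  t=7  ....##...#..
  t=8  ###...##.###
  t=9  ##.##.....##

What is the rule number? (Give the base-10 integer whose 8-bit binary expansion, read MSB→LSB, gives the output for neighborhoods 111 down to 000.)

149

  ### -> #   bit 7 = 1  t=0,i=0
  ##. -> .   bit 6 = 0  t=0,i=3
  #.# -> .   bit 5 = 0  t=1,i=3
  #.. -> #   bit 4 = 1  t=0,i=4
  .## -> .   bit 3 = 0  t=0,i=6
  .#. -> #   bit 2 = 1  t=1,i=4
  ..# -> .   bit 1 = 0  t=0,i=5
  ... -> #   bit 0 = 1  t=3,i=4
  bits 10010101 = 149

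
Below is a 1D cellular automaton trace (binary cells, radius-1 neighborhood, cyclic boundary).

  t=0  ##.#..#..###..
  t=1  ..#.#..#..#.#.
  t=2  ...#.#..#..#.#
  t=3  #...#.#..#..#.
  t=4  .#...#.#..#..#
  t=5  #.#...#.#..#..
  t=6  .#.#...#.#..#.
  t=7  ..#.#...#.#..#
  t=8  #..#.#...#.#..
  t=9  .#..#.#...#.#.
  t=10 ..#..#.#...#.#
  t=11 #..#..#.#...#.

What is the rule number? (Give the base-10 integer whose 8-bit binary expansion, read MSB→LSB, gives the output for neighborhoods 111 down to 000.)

  ###|#  b7=1 t=0,i=10
  ##.|.  b6=0 t=0,i=1
  #.#|#  b5=1 t=0,i=2
  #..|#  b4=1 t=0,i=4
  .##|.  b3=0 t=0,i=0
  .#.|.  b2=0 t=0,i=3
  ..#|.  b1=0 t=0,i=5
  ...|.  b0=0 t=1,i=0
  bits 10110000 = 176

176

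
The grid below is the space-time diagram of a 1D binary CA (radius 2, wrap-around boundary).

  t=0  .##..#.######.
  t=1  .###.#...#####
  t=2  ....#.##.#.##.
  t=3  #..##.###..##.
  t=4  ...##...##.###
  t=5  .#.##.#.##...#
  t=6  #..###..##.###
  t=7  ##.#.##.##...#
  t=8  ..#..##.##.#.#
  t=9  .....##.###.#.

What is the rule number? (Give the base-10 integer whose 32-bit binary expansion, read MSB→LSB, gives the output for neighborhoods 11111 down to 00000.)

3594728932

  [31] ##### => #  t=0,i=9
  [30] ####. => #  t=0,i=11
  [29] ###.# => .  t=1,i=3
  [28] ###.. => #  t=0,i=12
  [27] ##.## => .  t=1,i=0
  [26] ##.#. => #  t=1,i=4
  [25] ##..# => #  t=0,i=3
  [24] ##... => .  t=2,i=13
  [23] #.### => .  t=0,i=7
  [22] #.##. => #  t=2,i=6
  [21] #.#.# => .  t=2,i=9
  [20] #.#.. => .  t=1,i=5
  [19] #..## => .  t=0,i=0
  [18] #..#. => .  t=0,i=4
  [17] #...# => #  t=1,i=7
  [16] #.... => #  t=2,i=0
  [15] .#### => .  t=0,i=8
  [14] .###. => .  t=1,i=2
  [13] .##.# => #  t=2,i=7
  [12] .##.. => #  t=0,i=2
  [11] .#.## => .  t=0,i=6
  [10] .#.#. => #  t=5,i=0
  [9] .#..# => .  t=3,i=1
  [8] .#... => #  t=1,i=6
  [7] ..### => #  t=1,i=9
  [6] ..##. => #  t=0,i=1
  [5] ..#.# => #  t=0,i=5
  [4] ..#.. => .  t=8,i=2
  [3] ...## => .  t=1,i=8
  [2] ...#. => #  t=2,i=3
  [1] ....# => .  t=2,i=2
  [0] ..... => .  t=2,i=1
  bits 11010110010000110011010111100100 = 3594728932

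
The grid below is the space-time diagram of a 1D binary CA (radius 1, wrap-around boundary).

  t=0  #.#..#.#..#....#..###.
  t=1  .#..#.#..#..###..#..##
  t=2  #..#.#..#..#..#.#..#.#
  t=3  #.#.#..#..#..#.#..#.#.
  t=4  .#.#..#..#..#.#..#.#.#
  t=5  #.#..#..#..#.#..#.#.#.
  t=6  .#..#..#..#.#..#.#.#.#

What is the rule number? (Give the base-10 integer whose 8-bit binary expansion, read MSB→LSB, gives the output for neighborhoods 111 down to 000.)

  ### -> .   bit 7 = 0  t=0,i=19
  ##. -> #   bit 6 = 1  t=0,i=20
  #.# -> #   bit 5 = 1  t=0,i=1
  #.. -> .   bit 4 = 0  t=0,i=3
  .## -> .   bit 3 = 0  t=0,i=18
  .#. -> .   bit 2 = 0  t=0,i=0
  ..# -> #   bit 1 = 1  t=0,i=4
  ... -> #   bit 0 = 1  t=0,i=12
  bits 01100011 = 99

99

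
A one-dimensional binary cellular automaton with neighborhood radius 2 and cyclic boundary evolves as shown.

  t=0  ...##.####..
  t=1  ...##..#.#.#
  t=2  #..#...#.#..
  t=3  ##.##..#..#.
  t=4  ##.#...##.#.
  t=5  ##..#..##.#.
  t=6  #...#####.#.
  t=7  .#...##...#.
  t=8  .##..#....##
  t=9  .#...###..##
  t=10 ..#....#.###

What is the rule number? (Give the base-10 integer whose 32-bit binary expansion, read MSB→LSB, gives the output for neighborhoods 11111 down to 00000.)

2422842224

  ##### -> #   bit 31 = 1  t=6,i=6
  ####. -> .   bit 30 = 0  t=0,i=8
  ###.# -> .   bit 29 = 0  t=6,i=8
  ###.. -> #   bit 28 = 1  t=0,i=9
  ##.## -> .   bit 27 = 0  t=0,i=5
  ##.#. -> .   bit 26 = 0  t=4,i=2
  ##..# -> .   bit 25 = 0  t=1,i=5
  ##... -> .   bit 24 = 0  t=0,i=10
  #.### -> .   bit 23 = 0  t=0,i=6
  #.##. -> #   bit 22 = 1  t=3,i=0
  #.#.# -> #   bit 21 = 1  t=1,i=9
  #.#.. -> .   bit 20 = 0  t=1,i=11
  #..## -> #   bit 19 = 1  t=5,i=6
  #..#. -> .   bit 18 = 0  t=1,i=6
  #...# -> .   bit 17 = 0  t=1,i=1
  #.... -> #   bit 16 = 1  t=0,i=11
  .#### -> #   bit 15 = 1  t=0,i=7
  .###. -> .   bit 14 = 0  t=9,i=6
  .##.# -> #   bit 13 = 1  t=0,i=4
  .##.. -> .   bit 12 = 0  t=1,i=4
  .#.## -> .   bit 11 = 0  t=3,i=11
  .#.#. -> .   bit 10 = 0  t=1,i=8
  .#..# -> #   bit 9 = 1  t=2,i=1
  .#... -> #   bit 8 = 1  t=1,i=0
  ..### -> .   bit 7 = 0  t=6,i=4
  ..##. -> #   bit 6 = 1  t=0,i=3
  ..#.# -> #   bit 5 = 1  t=1,i=7
  ..#.. -> #   bit 4 = 1  t=2,i=0
  ...## -> .   bit 3 = 0  t=0,i=2
  ...#. -> .   bit 2 = 0  t=2,i=6
  ....# -> .   bit 1 = 0  t=0,i=1
  ..... -> .   bit 0 = 0  t=0,i=0
  bits 10010000011010011010001101110000 = 2422842224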